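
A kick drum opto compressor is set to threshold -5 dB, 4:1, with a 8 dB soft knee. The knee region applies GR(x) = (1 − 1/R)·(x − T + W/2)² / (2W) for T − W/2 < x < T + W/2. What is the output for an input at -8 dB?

x − T + W/2 = -8 − (-5) + 4 = 1.
GR = (1 − 1/4) × 1² / 16 = 0.75 × 1 / 16 = 0.046875 dB.
Output = -8 − 0.046875 = -8.046875 dB.

-8.046875 dB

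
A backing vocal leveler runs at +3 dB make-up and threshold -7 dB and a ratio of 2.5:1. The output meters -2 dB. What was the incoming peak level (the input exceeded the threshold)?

Before make-up, the level was -2 − 3 = -5 dB.
Post-compression overshoot = -5 − (-7) = 2 dB.
Undo the ratio: input overshoot = 2 × 2.5 = 5 dB, giving input = -2 dB.

-2 dB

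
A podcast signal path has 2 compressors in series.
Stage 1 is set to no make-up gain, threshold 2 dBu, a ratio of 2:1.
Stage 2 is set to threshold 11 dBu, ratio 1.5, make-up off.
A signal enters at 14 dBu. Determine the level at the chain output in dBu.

Stage 1: 12 dB above 2 dBu, reduced 2:1 to 6 dB above → 8 dBu.
Stage 2: 8 dBu ≤ 11 dBu, so stage 2 doesn't engage; output 8 dBu.

8 dBu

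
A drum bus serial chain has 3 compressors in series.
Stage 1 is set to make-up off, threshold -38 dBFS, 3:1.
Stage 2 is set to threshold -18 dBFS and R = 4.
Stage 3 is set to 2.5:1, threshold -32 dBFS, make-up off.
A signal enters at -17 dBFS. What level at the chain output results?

Stage 1: 21 dB above -38 dBFS, reduced 3:1 to 7 dB above → -31 dBFS.
Stage 2: below threshold (-31 ≤ -18); passes unchanged; output -31 dBFS.
Stage 3: 1 dB above -32 dBFS, reduced 2.5:1 to 0.4 dB above → -31.6 dBFS.

-31.6 dBFS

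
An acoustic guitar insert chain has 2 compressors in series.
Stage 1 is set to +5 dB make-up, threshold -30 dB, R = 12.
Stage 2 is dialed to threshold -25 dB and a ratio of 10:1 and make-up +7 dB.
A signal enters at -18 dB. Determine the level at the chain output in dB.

Stage 1: -18 dB is 12 dB over -30 dB; at 12:1 that becomes 1 dB over, giving -29 dB; +5 dB make-up → -24 dB.
Stage 2: -24 dB is 1 dB over -25 dB; at 10:1 that becomes 0.1 dB over, giving -24.9 dB; +7 dB make-up → -17.9 dB.

-17.9 dB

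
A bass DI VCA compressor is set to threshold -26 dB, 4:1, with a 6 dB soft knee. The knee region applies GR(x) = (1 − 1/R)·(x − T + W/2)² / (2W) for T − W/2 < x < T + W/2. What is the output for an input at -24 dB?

-25.5625 dB

x − T + W/2 = -24 − (-26) + 3 = 5.
GR = (1 − 1/4) × 5² / 12 = 0.75 × 25 / 12 = 1.5625 dB.
Output = -24 − 1.5625 = -25.5625 dB.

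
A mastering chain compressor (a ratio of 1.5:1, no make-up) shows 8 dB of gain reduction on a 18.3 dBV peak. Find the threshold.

Input is 24 dB above T (since output overshoot × R = input overshoot: (10.3 − T)·1.5 = 18.3 − T gives T = -5.7 dBV).
Check: -5.7 + (18.3 − (-5.7))/1.5 = -5.7 + 16 = 10.3 dBV. ✓

-5.7 dBV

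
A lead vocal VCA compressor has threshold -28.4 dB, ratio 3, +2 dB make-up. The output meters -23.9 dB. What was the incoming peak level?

-20.9 dB

Before make-up, the level was -23.9 − 2 = -25.9 dB.
Post-compression overshoot = -25.9 − (-28.4) = 2.5 dB.
Input overshoot = R × output overshoot = 7.5 dB → input = -28.4 + 7.5 = -20.9 dB.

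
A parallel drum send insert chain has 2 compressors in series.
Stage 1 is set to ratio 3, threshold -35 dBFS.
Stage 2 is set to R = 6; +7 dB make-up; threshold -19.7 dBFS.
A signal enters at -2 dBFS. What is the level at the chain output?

Stage 1: 33 dB above -35 dBFS, reduced 3:1 to 11 dB above → -24 dBFS.
Stage 2: below threshold (-24 ≤ -19.7); passes unchanged; make-up brings it to -17 dBFS.

-17 dBFS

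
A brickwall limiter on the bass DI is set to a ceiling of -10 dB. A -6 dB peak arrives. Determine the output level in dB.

-10 dB

The limiter clamps the peak to its -10 dB ceiling.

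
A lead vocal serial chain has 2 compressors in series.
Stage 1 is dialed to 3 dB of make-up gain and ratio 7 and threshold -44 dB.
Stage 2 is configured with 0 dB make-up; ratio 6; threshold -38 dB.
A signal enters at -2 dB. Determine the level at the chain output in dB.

-37.5 dB

Stage 1: 42 dB above -44 dB, reduced 7:1 to 6 dB above → -38 dB; +3 dB make-up → -35 dB.
Stage 2: 3 dB above -38 dB, reduced 6:1 to 0.5 dB above → -37.5 dB.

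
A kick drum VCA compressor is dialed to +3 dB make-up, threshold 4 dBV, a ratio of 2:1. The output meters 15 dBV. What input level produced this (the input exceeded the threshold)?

Stripping the +3 dB make-up gives 12 dBV at the gain stage.
The compressed level sits 12 − 4 = 8 dB over threshold.
Before 2:1 compression the overshoot was 8 × 2 = 16 dB, so input = 4 + 16 = 20 dBV.

20 dBV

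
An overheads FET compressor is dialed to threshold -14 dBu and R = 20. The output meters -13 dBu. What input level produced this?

The compressed level sits -13 − (-14) = 1 dB over threshold.
Before 20:1 compression the overshoot was 1 × 20 = 20 dB, so input = -14 + 20 = 6 dBu.

6 dBu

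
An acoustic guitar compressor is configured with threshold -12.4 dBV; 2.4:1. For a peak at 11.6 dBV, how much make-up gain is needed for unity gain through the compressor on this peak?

14 dB

Overshoot 24 dB → 24/2.4 = 10 dB after compression, so the compressed level is -12.4 + 10 = -2.4 dBV.
Make-up = target − compressed = 11.6 − (-2.4) = 14 dB.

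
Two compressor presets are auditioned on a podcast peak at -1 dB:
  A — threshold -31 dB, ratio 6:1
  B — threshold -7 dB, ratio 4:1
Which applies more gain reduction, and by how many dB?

A: 30 dB over, compressed to 5 dB over, so 25 dB of GR.
B: 6 dB over, compressed to 1.5 dB over, so 4.5 dB of GR.
A applies 20.5 dB more gain reduction.

A, by 20.5 dB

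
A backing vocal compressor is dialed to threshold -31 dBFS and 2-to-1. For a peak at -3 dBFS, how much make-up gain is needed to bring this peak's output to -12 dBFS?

Overshoot 28 dB → 28/2 = 14 dB after compression, so the compressed level is -31 + 14 = -17 dBFS.
Make-up = target − compressed = -12 − (-17) = 5 dB.

5 dB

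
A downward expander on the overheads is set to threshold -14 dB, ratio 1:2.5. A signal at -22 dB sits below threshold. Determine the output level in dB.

The input is 8 dB below the -14 dB threshold.
A 1:2.5 expander multiplies undershoot by 2.5: 8 × 2.5 = 20 dB below threshold.
Output = -14 − 20 = -34 dB.

-34 dB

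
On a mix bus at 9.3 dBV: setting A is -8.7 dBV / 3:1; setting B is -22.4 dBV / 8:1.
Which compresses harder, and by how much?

A: overshoot 18 dB → output overshoot 6 dB → GR 12 dB.
B: overshoot 31.7 dB → output overshoot 3.9625 dB → GR 27.7375 dB.
B applies 15.7375 dB more gain reduction.

B, by 15.7375 dB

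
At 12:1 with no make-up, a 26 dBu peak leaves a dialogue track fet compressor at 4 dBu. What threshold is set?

2 dBu

Input is 24 dB above T (since output overshoot × R = input overshoot: (4 − T)·12 = 26 − T gives T = 2 dBu).
Check: 2 + (26 − 2)/12 = 2 + 2 = 4 dBu. ✓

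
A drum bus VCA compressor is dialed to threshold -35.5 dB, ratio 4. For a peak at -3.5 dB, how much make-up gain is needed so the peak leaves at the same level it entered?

24 dB

Without make-up, output = threshold + overshoot/4 = -35.5 + 8 = -27.5 dB.
Gap to target: 24 dB.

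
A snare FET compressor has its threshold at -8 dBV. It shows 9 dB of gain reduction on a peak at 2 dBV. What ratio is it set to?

10:1

Input overshoot = 2 − (-8) = 10 dB.
Output overshoot = 10 − 9 = 1 dB.
Ratio = input overshoot / output overshoot = 10 / 1 = 10.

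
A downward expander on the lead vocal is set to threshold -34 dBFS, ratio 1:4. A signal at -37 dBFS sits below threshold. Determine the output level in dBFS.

-46 dBFS

The input is 3 dB below the -34 dBFS threshold.
A 1:4 expander multiplies undershoot by 4: 3 × 4 = 12 dB below threshold.
Output = -34 − 12 = -46 dBFS.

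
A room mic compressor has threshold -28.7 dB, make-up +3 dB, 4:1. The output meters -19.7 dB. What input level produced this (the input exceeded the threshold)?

Before make-up, the level was -19.7 − 3 = -22.7 dB.
The compressed level sits -22.7 − (-28.7) = 6 dB over threshold.
Before 4:1 compression the overshoot was 6 × 4 = 24 dB, so input = -28.7 + 24 = -4.7 dB.

-4.7 dB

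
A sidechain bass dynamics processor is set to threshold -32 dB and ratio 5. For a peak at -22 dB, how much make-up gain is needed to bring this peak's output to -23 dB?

Overshoot 10 dB → 10/5 = 2 dB after compression, so the compressed level is -32 + 2 = -30 dB.
Make-up = target − compressed = -23 − (-30) = 7 dB.

7 dB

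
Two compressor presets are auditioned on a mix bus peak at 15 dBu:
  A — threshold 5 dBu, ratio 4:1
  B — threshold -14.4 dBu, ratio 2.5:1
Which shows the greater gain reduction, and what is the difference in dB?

A: 10 dB over, compressed to 2.5 dB over, so 7.5 dB of GR.
B: 29.4 dB over, compressed to 11.76 dB over, so 17.64 dB of GR.
Difference: 10.14 dB in favour of B.

B, by 10.14 dB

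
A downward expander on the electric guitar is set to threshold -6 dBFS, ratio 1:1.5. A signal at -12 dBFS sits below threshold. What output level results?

-15 dBFS

The input is 6 dB below the -6 dBFS threshold.
A 1:1.5 expander multiplies undershoot by 1.5: 6 × 1.5 = 9 dB below threshold.
Output = -6 − 9 = -15 dBFS.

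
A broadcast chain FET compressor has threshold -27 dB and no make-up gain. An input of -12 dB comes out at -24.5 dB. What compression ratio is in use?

Input overshoot = -12 − (-27) = 15 dB; output overshoot = -24.5 − (-27) = 2.5 dB.
Ratio = 15 / 2.5 = 6.

6:1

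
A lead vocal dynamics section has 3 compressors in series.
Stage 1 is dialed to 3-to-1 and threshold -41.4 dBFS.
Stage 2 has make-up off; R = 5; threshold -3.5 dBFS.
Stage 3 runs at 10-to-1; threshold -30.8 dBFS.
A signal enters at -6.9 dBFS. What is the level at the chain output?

-30.71 dBFS

Stage 1: -6.9 dBFS is 34.5 dB over -41.4 dBFS; at 3:1 that becomes 11.5 dB over, giving -29.9 dBFS.
Stage 2: -29.9 dBFS ≤ -3.5 dBFS, so stage 2 doesn't engage; output -29.9 dBFS.
Stage 3: 0.9 dB above -30.8 dBFS, reduced 10:1 to 0.09 dB above → -30.71 dBFS.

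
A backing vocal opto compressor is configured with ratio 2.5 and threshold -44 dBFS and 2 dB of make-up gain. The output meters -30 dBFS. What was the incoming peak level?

-14 dBFS

Stripping the +2 dB make-up gives -32 dBFS at the gain stage.
That's 12 dB above the -44 dBFS threshold.
Before 2.5:1 compression the overshoot was 12 × 2.5 = 30 dB, so input = -44 + 30 = -14 dBFS.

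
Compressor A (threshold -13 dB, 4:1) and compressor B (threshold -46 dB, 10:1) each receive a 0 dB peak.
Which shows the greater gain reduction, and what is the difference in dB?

A: 13 dB over, compressed to 3.25 dB over, so 9.75 dB of GR.
B: 46 dB over, compressed to 4.6 dB over, so 41.4 dB of GR.
Difference: 31.65 dB in favour of B.

B, by 31.65 dB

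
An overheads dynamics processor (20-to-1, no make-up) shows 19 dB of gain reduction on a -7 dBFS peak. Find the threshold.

Gain reduction = -7 − (-26) = 19 dB; output overshoot = GR / (R − 1) = 19 / 19 = 1 dB.
Threshold = output − output overshoot = -26 − 1 = -27 dBFS.

-27 dBFS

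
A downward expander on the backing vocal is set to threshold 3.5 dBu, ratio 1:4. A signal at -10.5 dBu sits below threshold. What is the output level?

Below threshold, a 1:4 expander applies gain = (4−1)×(T − x) of attenuation.
(4−1) × 14 = 42 dB, so output = -10.5 − 42 = -52.5 dBu.

-52.5 dBu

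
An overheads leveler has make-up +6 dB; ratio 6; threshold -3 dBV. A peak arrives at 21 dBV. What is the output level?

21 dBV sits 24 dB over threshold.
The 24 dB excess becomes 4 dB after 6:1 reduction.
So the level is -3 + 4 = 1 dBV; make-up adds 6 dB, giving 7 dBV.

7 dBV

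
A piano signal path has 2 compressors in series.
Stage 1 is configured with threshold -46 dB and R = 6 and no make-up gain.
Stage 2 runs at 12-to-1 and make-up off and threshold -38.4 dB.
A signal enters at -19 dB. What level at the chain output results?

-41.5 dB

Stage 1: -19 dB is 27 dB over -46 dB; at 6:1 that becomes 4.5 dB over, giving -41.5 dB.
Stage 2: -41.5 dB is at or below the -38.4 dB threshold — no compression; output -41.5 dB.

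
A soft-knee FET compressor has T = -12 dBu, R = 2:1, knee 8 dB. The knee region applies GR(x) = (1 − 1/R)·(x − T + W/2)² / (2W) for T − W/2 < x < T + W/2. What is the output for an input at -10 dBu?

x − T + W/2 = -10 − (-12) + 4 = 6.
GR = (1 − 1/2) × 6² / 16 = 0.5 × 36 / 16 = 1.125 dB.
Output = -10 − 1.125 = -11.125 dBu.

-11.125 dBu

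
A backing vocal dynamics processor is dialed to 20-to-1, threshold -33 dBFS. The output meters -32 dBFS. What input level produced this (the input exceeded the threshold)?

-13 dBFS

That's 1 dB above the -33 dBFS threshold.
Input overshoot = R × output overshoot = 20 dB → input = -33 + 20 = -13 dBFS.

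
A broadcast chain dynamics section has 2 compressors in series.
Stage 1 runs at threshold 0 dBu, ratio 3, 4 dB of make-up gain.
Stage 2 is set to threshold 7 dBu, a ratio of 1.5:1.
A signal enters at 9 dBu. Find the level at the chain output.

Stage 1: overshoot 9 dB → 9/3 = 3 dB → 3 dBu; +4 dB make-up → 7 dBu.
Stage 2: below threshold (7 ≤ 7); passes unchanged; output 7 dBu.

7 dBu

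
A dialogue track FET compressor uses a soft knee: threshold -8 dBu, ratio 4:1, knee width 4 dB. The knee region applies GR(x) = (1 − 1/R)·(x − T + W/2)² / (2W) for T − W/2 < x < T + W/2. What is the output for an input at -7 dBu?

x − T + W/2 = -7 − (-8) + 2 = 3.
GR = (1 − 1/4) × 3² / 8 = 0.75 × 9 / 8 = 0.84375 dB.
Output = -7 − 0.84375 = -7.84375 dBu.

-7.84375 dBu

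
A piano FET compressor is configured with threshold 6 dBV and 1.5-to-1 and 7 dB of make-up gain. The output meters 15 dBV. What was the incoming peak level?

9 dBV

Remove make-up: 15 − 7 = 8 dBV.
That's 2 dB above the 6 dBV threshold.
Input overshoot = R × output overshoot = 3 dB → input = 6 + 3 = 9 dBV.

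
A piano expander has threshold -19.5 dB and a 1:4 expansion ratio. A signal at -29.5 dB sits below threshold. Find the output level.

Undershoot = (-19.5) − (-29.5) = 10 dB.
At 1:4, that expands to 40 dB under threshold.
Output = -19.5 − 40 = -59.5 dB.

-59.5 dB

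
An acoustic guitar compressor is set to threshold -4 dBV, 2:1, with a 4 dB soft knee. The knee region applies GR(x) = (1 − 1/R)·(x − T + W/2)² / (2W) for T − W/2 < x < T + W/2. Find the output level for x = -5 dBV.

-5.0625 dBV

x − T + W/2 = -5 − (-4) + 2 = 1.
GR = (1 − 1/2) × 1² / 8 = 0.5 × 1 / 8 = 0.0625 dB.
Output = -5 − 0.0625 = -5.0625 dBV.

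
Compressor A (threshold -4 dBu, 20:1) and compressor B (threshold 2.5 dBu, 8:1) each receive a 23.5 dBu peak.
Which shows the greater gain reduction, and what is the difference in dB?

A, by 7.75 dB

A: 27.5 dB over, compressed to 1.375 dB over, so 26.125 dB of GR.
B: 21 dB over, compressed to 2.625 dB over, so 18.375 dB of GR.
Difference: 7.75 dB in favour of A.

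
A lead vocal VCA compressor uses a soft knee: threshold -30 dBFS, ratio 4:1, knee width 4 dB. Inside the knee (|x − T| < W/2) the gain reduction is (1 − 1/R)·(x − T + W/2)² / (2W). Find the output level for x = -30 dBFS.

x − T + W/2 = -30 − (-30) + 2 = 2.
GR = (1 − 1/4) × 2² / 8 = 0.75 × 4 / 8 = 0.375 dB.
Output = -30 − 0.375 = -30.375 dBFS.

-30.375 dBFS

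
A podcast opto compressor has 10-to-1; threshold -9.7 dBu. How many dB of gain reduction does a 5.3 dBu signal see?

13.5 dB

5.3 dBu exceeds the threshold by 15 dB.
A 10:1 ratio leaves 1.5 dB of that excess.
Gain reduction = 15 − 1.5 = 13.5 dB.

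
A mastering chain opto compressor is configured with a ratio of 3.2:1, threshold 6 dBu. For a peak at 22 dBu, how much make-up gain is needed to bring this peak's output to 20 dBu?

Without make-up, output = threshold + overshoot/3.2 = 6 + 5 = 11 dBu.
Gap to target: 9 dB.

9 dB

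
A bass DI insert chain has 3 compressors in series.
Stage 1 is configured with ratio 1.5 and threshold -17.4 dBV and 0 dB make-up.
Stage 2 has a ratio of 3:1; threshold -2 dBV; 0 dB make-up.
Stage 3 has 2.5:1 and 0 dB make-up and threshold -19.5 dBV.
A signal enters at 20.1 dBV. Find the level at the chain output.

Stage 1: 20.1 dBV is 37.5 dB over -17.4 dBV; at 1.5:1 that becomes 25 dB over, giving 7.6 dBV.
Stage 2: 7.6 dBV is 9.6 dB over -2 dBV; at 3:1 that becomes 3.2 dB over, giving 1.2 dBV.
Stage 3: 1.2 dBV is 20.7 dB over -19.5 dBV; at 2.5:1 that becomes 8.28 dB over, giving -11.22 dBV.

-11.22 dBV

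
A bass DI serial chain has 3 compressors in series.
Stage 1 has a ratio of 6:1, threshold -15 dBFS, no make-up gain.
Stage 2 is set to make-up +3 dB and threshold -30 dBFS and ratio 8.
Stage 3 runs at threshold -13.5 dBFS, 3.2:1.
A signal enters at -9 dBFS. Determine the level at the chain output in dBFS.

Stage 1: -9 dBFS is 6 dB over -15 dBFS; at 6:1 that becomes 1 dB over, giving -14 dBFS.
Stage 2: 16 dB above -30 dBFS, reduced 8:1 to 2 dB above → -28 dBFS; +3 dB make-up → -25 dBFS.
Stage 3: below threshold (-25 ≤ -13.5); passes unchanged; output -25 dBFS.

-25 dBFS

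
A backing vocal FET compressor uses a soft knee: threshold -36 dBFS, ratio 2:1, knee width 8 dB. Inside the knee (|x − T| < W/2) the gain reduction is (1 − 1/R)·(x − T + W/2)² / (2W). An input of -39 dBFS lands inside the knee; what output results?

x − T + W/2 = -39 − (-36) + 4 = 1.
GR = (1 − 1/2) × 1² / 16 = 0.5 × 1 / 16 = 0.03125 dB.
Output = -39 − 0.03125 = -39.03125 dBFS.

-39.03125 dBFS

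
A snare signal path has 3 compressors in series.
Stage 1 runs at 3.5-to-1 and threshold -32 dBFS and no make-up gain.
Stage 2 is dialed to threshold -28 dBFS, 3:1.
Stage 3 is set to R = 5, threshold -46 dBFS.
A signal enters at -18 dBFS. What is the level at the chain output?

-42.4 dBFS

Stage 1: 14 dB above -32 dBFS, reduced 3.5:1 to 4 dB above → -28 dBFS.
Stage 2: -28 dBFS ≤ -28 dBFS, so stage 2 doesn't engage; output -28 dBFS.
Stage 3: 18 dB above -46 dBFS, reduced 5:1 to 3.6 dB above → -42.4 dBFS.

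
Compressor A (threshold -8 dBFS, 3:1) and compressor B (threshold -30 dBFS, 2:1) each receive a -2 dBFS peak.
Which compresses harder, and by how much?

B, by 10 dB

A: overshoot 6 dB → output overshoot 2 dB → GR 4 dB.
B: overshoot 28 dB → output overshoot 14 dB → GR 14 dB.
Difference: 10 dB in favour of B.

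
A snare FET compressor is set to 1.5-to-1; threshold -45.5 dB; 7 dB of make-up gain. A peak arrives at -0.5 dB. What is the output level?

Overshoot: -0.5 − (-45.5) = 45 dB.
At 1.5:1 the overshoot is divided by 1.5, leaving 30 dB above threshold.
So the level is -45.5 + 30 = -15.5 dB; make-up adds 7 dB, giving -8.5 dB.

-8.5 dB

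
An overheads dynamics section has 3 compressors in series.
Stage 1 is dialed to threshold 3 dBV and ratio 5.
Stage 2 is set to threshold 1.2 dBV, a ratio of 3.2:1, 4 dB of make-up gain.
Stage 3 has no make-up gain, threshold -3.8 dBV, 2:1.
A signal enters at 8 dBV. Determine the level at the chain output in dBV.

Stage 1: 8 dBV is 5 dB over 3 dBV; at 5:1 that becomes 1 dB over, giving 4 dBV.
Stage 2: 4 dBV is 2.8 dB over 1.2 dBV; at 3.2:1 that becomes 0.875 dB over, giving 2.075 dBV; +4 dB make-up → 6.075 dBV.
Stage 3: 9.875 dB above -3.8 dBV, reduced 2:1 to 4.9375 dB above → 1.1375 dBV.

1.1375 dBV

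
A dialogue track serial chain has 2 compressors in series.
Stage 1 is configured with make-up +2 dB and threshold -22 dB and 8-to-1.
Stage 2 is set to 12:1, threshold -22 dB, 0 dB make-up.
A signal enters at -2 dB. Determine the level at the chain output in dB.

Stage 1: 20 dB above -22 dB, reduced 8:1 to 2.5 dB above → -19.5 dB; +2 dB make-up → -17.5 dB.
Stage 2: 4.5 dB above -22 dB, reduced 12:1 to 0.375 dB above → -21.625 dB.

-21.625 dB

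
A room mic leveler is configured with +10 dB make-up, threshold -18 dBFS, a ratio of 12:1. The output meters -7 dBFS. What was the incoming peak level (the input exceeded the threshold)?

-6 dBFS

Remove make-up: -7 − 10 = -17 dBFS.
The compressed level sits -17 − (-18) = 1 dB over threshold.
Input overshoot = R × output overshoot = 12 dB → input = -18 + 12 = -6 dBFS.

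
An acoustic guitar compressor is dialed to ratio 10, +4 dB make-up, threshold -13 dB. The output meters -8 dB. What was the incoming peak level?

Stripping the +4 dB make-up gives -12 dB at the gain stage.
Post-compression overshoot = -12 − (-13) = 1 dB.
Undo the ratio: input overshoot = 1 × 10 = 10 dB, giving input = -3 dB.

-3 dB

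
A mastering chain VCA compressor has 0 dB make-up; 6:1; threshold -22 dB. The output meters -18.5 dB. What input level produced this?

The compressed level sits -18.5 − (-22) = 3.5 dB over threshold.
Undo the ratio: input overshoot = 3.5 × 6 = 21 dB, giving input = -1 dB.

-1 dB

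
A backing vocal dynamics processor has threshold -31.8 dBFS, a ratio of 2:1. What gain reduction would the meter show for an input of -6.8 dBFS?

12.5 dB

-6.8 dBFS exceeds the threshold by 25 dB.
After 2:1 compression the overshoot becomes 25/2 = 12.5 dB.
GR = overshoot in − overshoot out = 25 − 12.5 = 12.5 dB.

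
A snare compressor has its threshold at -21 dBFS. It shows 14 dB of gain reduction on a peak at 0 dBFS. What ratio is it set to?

Input overshoot = 0 − (-21) = 21 dB.
Output overshoot = 21 − 14 = 7 dB.
Ratio = input overshoot / output overshoot = 21 / 7 = 3.

3:1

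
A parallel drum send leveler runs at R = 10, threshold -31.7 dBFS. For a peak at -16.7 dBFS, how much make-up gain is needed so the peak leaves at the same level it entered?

The peak compresses to -31.7 + 15/10 = -30.2 dBFS.
To reach -16.7 dBFS requires -16.7 − (-30.2) = 13.5 dB of make-up.

13.5 dB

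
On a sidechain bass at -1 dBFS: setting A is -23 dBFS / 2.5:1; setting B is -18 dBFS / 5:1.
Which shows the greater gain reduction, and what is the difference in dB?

A: 22 dB over, compressed to 8.8 dB over, so 13.2 dB of GR.
B: 17 dB over, compressed to 3.4 dB over, so 13.6 dB of GR.
B reduces 0.4 dB more.

B, by 0.4 dB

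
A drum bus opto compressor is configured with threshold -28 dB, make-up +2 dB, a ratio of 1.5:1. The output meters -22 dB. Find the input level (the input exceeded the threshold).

Stripping the +2 dB make-up gives -24 dB at the gain stage.
That's 4 dB above the -28 dB threshold.
Undo the ratio: input overshoot = 4 × 1.5 = 6 dB, giving input = -22 dB.

-22 dB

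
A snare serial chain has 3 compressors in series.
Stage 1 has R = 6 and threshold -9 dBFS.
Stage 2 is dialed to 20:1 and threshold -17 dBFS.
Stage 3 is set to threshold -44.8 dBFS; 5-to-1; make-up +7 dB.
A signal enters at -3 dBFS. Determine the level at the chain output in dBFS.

Stage 1: 6 dB above -9 dBFS, reduced 6:1 to 1 dB above → -8 dBFS.
Stage 2: 9 dB above -17 dBFS, reduced 20:1 to 0.45 dB above → -16.55 dBFS.
Stage 3: 28.25 dB above -44.8 dBFS, reduced 5:1 to 5.65 dB above → -39.15 dBFS; +7 dB make-up → -32.15 dBFS.

-32.15 dBFS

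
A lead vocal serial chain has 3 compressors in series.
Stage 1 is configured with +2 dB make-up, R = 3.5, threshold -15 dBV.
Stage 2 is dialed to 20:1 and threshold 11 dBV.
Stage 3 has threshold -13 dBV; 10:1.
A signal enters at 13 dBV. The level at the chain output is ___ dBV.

Stage 1: overshoot 28 dB → 28/3.5 = 8 dB → -7 dBV; +2 dB make-up → -5 dBV.
Stage 2: below threshold (-5 ≤ 11); passes unchanged; output -5 dBV.
Stage 3: overshoot 8 dB → 8/10 = 0.8 dB → -12.2 dBV.

-12.2 dBV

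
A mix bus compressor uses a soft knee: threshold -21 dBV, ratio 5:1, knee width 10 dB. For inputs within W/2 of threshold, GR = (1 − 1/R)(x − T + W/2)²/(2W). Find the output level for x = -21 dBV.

x − T + W/2 = -21 − (-21) + 5 = 5.
GR = (1 − 1/5) × 5² / 20 = 0.8 × 25 / 20 = 1 dB.
Output = -21 − 1 = -22 dBV.

-22 dBV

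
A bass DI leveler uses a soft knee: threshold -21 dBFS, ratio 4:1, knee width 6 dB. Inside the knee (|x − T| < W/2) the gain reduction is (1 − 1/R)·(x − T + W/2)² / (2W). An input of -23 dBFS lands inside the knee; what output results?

x − T + W/2 = -23 − (-21) + 3 = 1.
GR = (1 − 1/4) × 1² / 12 = 0.75 × 1 / 12 = 0.0625 dB.
Output = -23 − 0.0625 = -23.0625 dBFS.

-23.0625 dBFS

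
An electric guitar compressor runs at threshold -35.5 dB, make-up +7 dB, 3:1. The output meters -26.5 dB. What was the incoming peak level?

-29.5 dB

Before make-up, the level was -26.5 − 7 = -33.5 dB.
Post-compression overshoot = -33.5 − (-35.5) = 2 dB.
Input overshoot = R × output overshoot = 6 dB → input = -35.5 + 6 = -29.5 dB.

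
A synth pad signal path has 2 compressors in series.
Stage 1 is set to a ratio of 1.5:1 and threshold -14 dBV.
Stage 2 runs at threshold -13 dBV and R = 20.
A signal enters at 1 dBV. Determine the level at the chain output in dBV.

Stage 1: 1 dBV is 15 dB over -14 dBV; at 1.5:1 that becomes 10 dB over, giving -4 dBV.
Stage 2: 9 dB above -13 dBV, reduced 20:1 to 0.45 dB above → -12.55 dBV.

-12.55 dBV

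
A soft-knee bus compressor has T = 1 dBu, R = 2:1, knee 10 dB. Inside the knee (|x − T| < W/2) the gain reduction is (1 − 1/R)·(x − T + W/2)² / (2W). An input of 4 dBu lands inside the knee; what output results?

2.4 dBu

x − T + W/2 = 4 − 1 + 5 = 8.
GR = (1 − 1/2) × 8² / 20 = 0.5 × 64 / 20 = 1.6 dB.
Output = 4 − 1.6 = 2.4 dBu.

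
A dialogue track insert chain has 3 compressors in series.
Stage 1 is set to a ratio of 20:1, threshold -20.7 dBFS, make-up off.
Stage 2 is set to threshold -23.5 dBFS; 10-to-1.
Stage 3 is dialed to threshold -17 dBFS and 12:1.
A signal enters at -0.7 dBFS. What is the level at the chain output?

Stage 1: overshoot 20 dB → 20/20 = 1 dB → -19.7 dBFS.
Stage 2: -19.7 dBFS is 3.8 dB over -23.5 dBFS; at 10:1 that becomes 0.38 dB over, giving -23.12 dBFS.
Stage 3: -23.12 dBFS is at or below the -17 dBFS threshold — no compression; output -23.12 dBFS.

-23.12 dBFS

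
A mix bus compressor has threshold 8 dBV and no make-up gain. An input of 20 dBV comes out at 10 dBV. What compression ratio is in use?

Input overshoot = 20 − 8 = 12 dB; output overshoot = 10 − 8 = 2 dB.
Ratio = 12 / 2 = 6.

6:1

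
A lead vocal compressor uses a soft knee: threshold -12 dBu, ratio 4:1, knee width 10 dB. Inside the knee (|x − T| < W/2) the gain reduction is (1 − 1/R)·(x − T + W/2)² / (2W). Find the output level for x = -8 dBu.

-11.0375 dBu

x − T + W/2 = -8 − (-12) + 5 = 9.
GR = (1 − 1/4) × 9² / 20 = 0.75 × 81 / 20 = 3.0375 dB.
Output = -8 − 3.0375 = -11.0375 dBu.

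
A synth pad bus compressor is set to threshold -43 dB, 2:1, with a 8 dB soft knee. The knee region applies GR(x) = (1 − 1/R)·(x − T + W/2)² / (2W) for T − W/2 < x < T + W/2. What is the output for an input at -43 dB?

-43.5 dB

x − T + W/2 = -43 − (-43) + 4 = 4.
GR = (1 − 1/2) × 4² / 16 = 0.5 × 16 / 16 = 0.5 dB.
Output = -43 − 0.5 = -43.5 dB.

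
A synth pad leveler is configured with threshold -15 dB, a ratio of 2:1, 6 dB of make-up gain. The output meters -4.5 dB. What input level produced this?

-6 dB

Stripping the +6 dB make-up gives -10.5 dB at the gain stage.
That's 4.5 dB above the -15 dB threshold.
Before 2:1 compression the overshoot was 4.5 × 2 = 9 dB, so input = -15 + 9 = -6 dB.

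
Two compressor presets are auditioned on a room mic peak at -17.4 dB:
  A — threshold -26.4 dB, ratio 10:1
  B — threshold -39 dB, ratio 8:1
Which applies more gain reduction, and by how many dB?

B, by 10.8 dB

A: 9 dB over, compressed to 0.9 dB over, so 8.1 dB of GR.
B: 21.6 dB over, compressed to 2.7 dB over, so 18.9 dB of GR.
B reduces 10.8 dB more.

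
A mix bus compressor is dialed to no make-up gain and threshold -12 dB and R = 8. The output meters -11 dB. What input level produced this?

-4 dB

The compressed level sits -11 − (-12) = 1 dB over threshold.
Input overshoot = R × output overshoot = 8 dB → input = -12 + 8 = -4 dB.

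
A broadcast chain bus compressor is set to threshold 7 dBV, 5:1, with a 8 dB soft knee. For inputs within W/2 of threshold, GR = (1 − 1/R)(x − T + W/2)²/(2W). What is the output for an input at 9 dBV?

7.2 dBV

x − T + W/2 = 9 − 7 + 4 = 6.
GR = (1 − 1/5) × 6² / 16 = 0.8 × 36 / 16 = 1.8 dB.
Output = 9 − 1.8 = 7.2 dBV.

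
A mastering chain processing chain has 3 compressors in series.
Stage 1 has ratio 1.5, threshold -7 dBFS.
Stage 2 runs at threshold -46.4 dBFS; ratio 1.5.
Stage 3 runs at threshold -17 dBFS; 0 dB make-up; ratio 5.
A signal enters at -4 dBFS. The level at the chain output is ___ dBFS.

Stage 1: 3 dB above -7 dBFS, reduced 1.5:1 to 2 dB above → -5 dBFS.
Stage 2: -5 dBFS is 41.4 dB over -46.4 dBFS; at 1.5:1 that becomes 27.6 dB over, giving -18.8 dBFS.
Stage 3: -18.8 dBFS is at or below the -17 dBFS threshold — no compression; output -18.8 dBFS.

-18.8 dBFS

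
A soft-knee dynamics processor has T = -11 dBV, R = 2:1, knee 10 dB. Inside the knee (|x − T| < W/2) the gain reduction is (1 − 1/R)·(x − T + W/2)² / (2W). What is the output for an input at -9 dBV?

-10.225 dBV

x − T + W/2 = -9 − (-11) + 5 = 7.
GR = (1 − 1/2) × 7² / 20 = 0.5 × 49 / 20 = 1.225 dB.
Output = -9 − 1.225 = -10.225 dBV.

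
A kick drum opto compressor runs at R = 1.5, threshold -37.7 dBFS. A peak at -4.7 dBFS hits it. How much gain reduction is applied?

The signal is 33 dB above threshold.
At 1.5:1, output sits 33/1.5 = 22 dB above threshold.
So the signal is attenuated by 33 − 22 = 11 dB.

11 dB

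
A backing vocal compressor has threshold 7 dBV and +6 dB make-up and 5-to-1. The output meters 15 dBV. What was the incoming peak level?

17 dBV

Before make-up, the level was 15 − 6 = 9 dBV.
That's 2 dB above the 7 dBV threshold.
Before 5:1 compression the overshoot was 2 × 5 = 10 dB, so input = 7 + 10 = 17 dBV.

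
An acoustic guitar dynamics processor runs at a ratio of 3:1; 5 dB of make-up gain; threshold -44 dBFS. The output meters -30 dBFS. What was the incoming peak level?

Stripping the +5 dB make-up gives -35 dBFS at the gain stage.
That's 9 dB above the -44 dBFS threshold.
Before 3:1 compression the overshoot was 9 × 3 = 27 dB, so input = -44 + 27 = -17 dBFS.

-17 dBFS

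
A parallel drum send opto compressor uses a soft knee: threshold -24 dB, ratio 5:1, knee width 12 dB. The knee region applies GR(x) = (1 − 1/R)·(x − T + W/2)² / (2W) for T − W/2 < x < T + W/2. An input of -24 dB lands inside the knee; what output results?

x − T + W/2 = -24 − (-24) + 6 = 6.
GR = (1 − 1/5) × 6² / 24 = 0.8 × 36 / 24 = 1.2 dB.
Output = -24 − 1.2 = -25.2 dB.

-25.2 dB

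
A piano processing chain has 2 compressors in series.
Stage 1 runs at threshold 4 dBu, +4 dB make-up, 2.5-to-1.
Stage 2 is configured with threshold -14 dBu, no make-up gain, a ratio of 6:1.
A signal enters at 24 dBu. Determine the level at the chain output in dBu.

Stage 1: 24 dBu is 20 dB over 4 dBu; at 2.5:1 that becomes 8 dB over, giving 12 dBu; +4 dB make-up → 16 dBu.
Stage 2: overshoot 30 dB → 30/6 = 5 dB → -9 dBu.

-9 dBu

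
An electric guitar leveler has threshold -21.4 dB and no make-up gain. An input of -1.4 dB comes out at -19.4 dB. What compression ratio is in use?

Input overshoot = -1.4 − (-21.4) = 20 dB; output overshoot = -19.4 − (-21.4) = 2 dB.
Ratio = 20 / 2 = 10.

10:1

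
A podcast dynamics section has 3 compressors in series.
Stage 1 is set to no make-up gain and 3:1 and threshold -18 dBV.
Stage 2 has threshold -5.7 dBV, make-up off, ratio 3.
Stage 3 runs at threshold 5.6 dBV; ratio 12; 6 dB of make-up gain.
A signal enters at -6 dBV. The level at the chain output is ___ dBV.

Stage 1: overshoot 12 dB → 12/3 = 4 dB → -14 dBV.
Stage 2: -14 dBV ≤ -5.7 dBV, so stage 2 doesn't engage; output -14 dBV.
Stage 3: -14 dBV ≤ 5.6 dBV, so stage 3 doesn't engage; make-up brings it to -8 dBV.

-8 dBV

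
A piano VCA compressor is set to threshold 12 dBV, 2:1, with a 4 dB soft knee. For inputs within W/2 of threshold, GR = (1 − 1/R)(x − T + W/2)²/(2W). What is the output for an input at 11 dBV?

10.9375 dBV

x − T + W/2 = 11 − 12 + 2 = 1.
GR = (1 − 1/2) × 1² / 8 = 0.5 × 1 / 8 = 0.0625 dB.
Output = 11 − 0.0625 = 10.9375 dBV.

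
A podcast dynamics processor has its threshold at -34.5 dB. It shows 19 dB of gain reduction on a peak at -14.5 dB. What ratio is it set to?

20:1

Input overshoot = -14.5 − (-34.5) = 20 dB.
Output overshoot = 20 − 19 = 1 dB.
Ratio = input overshoot / output overshoot = 20 / 1 = 20.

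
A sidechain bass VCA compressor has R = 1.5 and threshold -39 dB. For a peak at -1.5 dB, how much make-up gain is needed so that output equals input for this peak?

Without make-up, output = threshold + overshoot/1.5 = -39 + 25 = -14 dB.
Gap to target: 12.5 dB.

12.5 dB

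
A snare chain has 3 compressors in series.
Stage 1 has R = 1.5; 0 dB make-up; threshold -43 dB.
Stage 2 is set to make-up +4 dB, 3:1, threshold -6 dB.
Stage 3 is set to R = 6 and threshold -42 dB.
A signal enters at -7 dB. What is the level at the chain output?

-37.5 dB

Stage 1: overshoot 36 dB → 36/1.5 = 24 dB → -19 dB.
Stage 2: -19 dB is at or below the -6 dB threshold — no compression; make-up brings it to -15 dB.
Stage 3: -15 dB is 27 dB over -42 dB; at 6:1 that becomes 4.5 dB over, giving -37.5 dB.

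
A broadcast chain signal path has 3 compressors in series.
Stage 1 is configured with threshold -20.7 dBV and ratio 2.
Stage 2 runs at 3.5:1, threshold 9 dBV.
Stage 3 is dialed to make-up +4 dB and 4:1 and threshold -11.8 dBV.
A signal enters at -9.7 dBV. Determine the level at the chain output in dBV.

-11.2 dBV

Stage 1: overshoot 11 dB → 11/2 = 5.5 dB → -15.2 dBV.
Stage 2: -15.2 dBV ≤ 9 dBV, so stage 2 doesn't engage; output -15.2 dBV.
Stage 3: -15.2 dBV is at or below the -11.8 dBV threshold — no compression; make-up brings it to -11.2 dBV.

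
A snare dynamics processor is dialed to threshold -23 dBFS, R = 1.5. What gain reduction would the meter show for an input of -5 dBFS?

Overshoot = -5 − (-23) = 18 dB.
At 1.5:1, output sits 18/1.5 = 12 dB above threshold.
So the signal is attenuated by 18 − 12 = 6 dB.

6 dB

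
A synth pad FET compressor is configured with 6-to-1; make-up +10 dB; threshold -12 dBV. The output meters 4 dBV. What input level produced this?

Remove make-up: 4 − 10 = -6 dBV.
Post-compression overshoot = -6 − (-12) = 6 dB.
Before 6:1 compression the overshoot was 6 × 6 = 36 dB, so input = -12 + 36 = 24 dBV.

24 dBV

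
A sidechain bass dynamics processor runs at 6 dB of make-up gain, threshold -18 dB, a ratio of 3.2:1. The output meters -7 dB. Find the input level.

-2 dB

Remove make-up: -7 − 6 = -13 dB.
Post-compression overshoot = -13 − (-18) = 5 dB.
Input overshoot = R × output overshoot = 16 dB → input = -18 + 16 = -2 dB.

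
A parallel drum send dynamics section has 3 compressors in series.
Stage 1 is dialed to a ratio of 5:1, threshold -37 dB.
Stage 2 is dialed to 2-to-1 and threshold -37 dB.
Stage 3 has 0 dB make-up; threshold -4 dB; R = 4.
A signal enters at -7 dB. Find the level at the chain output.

Stage 1: -7 dB is 30 dB over -37 dB; at 5:1 that becomes 6 dB over, giving -31 dB.
Stage 2: overshoot 6 dB → 6/2 = 3 dB → -34 dB.
Stage 3: below threshold (-34 ≤ -4); passes unchanged; output -34 dB.

-34 dB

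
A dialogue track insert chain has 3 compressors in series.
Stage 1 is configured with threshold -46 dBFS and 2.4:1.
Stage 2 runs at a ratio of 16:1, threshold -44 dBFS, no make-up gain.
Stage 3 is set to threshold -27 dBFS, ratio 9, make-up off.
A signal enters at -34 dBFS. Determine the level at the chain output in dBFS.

Stage 1: -34 dBFS is 12 dB over -46 dBFS; at 2.4:1 that becomes 5 dB over, giving -41 dBFS.
Stage 2: 3 dB above -44 dBFS, reduced 16:1 to 0.1875 dB above → -43.8125 dBFS.
Stage 3: below threshold (-43.8125 ≤ -27); passes unchanged; output -43.8125 dBFS.

-43.8125 dBFS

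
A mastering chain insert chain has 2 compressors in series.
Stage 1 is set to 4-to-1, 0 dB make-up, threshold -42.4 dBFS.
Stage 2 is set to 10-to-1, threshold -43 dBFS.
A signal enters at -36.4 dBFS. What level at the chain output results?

Stage 1: -36.4 dBFS is 6 dB over -42.4 dBFS; at 4:1 that becomes 1.5 dB over, giving -40.9 dBFS.
Stage 2: 2.1 dB above -43 dBFS, reduced 10:1 to 0.21 dB above → -42.79 dBFS.

-42.79 dBFS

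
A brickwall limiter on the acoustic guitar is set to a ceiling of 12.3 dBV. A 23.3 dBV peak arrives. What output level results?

12.3 dBV

At ∞:1, everything above 12.3 dBV is held at the ceiling.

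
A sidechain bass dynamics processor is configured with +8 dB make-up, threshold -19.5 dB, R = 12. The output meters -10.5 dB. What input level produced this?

Stripping the +8 dB make-up gives -18.5 dB at the gain stage.
Post-compression overshoot = -18.5 − (-19.5) = 1 dB.
Input overshoot = R × output overshoot = 12 dB → input = -19.5 + 12 = -7.5 dB.

-7.5 dB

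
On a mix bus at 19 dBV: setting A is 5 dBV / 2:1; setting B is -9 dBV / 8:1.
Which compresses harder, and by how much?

A: overshoot 14 dB → output overshoot 7 dB → GR 7 dB.
B: overshoot 28 dB → output overshoot 3.5 dB → GR 24.5 dB.
Difference: 17.5 dB in favour of B.

B, by 17.5 dB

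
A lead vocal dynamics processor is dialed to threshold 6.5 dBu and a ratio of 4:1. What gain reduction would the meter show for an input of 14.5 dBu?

6 dB

14.5 dBu exceeds the threshold by 8 dB.
At 4:1, output sits 8/4 = 2 dB above threshold.
GR = overshoot in − overshoot out = 8 − 2 = 6 dB.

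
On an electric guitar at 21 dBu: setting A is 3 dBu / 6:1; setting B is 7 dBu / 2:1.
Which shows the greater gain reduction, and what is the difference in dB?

A, by 8 dB

A: overshoot 18 dB → output overshoot 3 dB → GR 15 dB.
B: overshoot 14 dB → output overshoot 7 dB → GR 7 dB.
Difference: 8 dB in favour of A.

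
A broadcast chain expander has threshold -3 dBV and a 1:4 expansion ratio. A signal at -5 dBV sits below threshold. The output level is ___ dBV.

The input is 2 dB below the -3 dBV threshold.
A 1:4 expander multiplies undershoot by 4: 2 × 4 = 8 dB below threshold.
Output = -3 − 8 = -11 dBV.

-11 dBV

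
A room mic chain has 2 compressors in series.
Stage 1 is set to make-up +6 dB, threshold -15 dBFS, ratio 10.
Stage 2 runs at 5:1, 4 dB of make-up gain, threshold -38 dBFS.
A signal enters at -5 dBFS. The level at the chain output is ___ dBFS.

Stage 1: overshoot 10 dB → 10/10 = 1 dB → -14 dBFS; +6 dB make-up → -8 dBFS.
Stage 2: 30 dB above -38 dBFS, reduced 5:1 to 6 dB above → -32 dBFS; +4 dB make-up → -28 dBFS.

-28 dBFS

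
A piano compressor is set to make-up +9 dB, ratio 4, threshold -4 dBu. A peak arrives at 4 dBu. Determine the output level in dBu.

Overshoot: 4 − (-4) = 8 dB.
4:1 compression reduces that to 8/4 = 2 dB over.
So the level is -4 + 2 = -2 dBu; make-up adds 9 dB, giving 7 dBu.

7 dBu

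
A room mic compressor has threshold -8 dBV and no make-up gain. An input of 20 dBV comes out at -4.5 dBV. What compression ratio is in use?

8:1

Input overshoot = 20 − (-8) = 28 dB; output overshoot = -4.5 − (-8) = 3.5 dB.
Ratio = 28 / 3.5 = 8.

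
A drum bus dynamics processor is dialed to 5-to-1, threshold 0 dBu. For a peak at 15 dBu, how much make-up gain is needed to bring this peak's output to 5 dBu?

2 dB

Overshoot 15 dB → 15/5 = 3 dB after compression, so the compressed level is 0 + 3 = 3 dBu.
Make-up = target − compressed = 5 − 3 = 2 dB.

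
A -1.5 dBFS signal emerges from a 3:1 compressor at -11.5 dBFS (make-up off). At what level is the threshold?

Let T be the threshold. Output overshoot = (input overshoot)/R, so -11.5 − T = (-1.5 − T)/3.
3·(-11.5 − T) = -1.5 − T → 2·T = -34.5 − (-1.5) = -33.
T = -33/2 = -16.5 dBFS.

-16.5 dBFS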